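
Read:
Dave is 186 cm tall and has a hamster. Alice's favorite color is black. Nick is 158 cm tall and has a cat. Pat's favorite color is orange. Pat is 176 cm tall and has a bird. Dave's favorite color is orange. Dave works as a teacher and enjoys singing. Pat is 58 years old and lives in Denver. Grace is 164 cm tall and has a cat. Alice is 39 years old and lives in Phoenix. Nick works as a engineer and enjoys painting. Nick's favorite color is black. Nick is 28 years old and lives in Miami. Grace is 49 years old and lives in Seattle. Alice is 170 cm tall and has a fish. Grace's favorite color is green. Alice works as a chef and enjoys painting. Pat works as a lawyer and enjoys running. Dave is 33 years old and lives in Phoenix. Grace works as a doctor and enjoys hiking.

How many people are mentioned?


People: Pat, Dave, Nick, Alice, Grace. Count = 5

5


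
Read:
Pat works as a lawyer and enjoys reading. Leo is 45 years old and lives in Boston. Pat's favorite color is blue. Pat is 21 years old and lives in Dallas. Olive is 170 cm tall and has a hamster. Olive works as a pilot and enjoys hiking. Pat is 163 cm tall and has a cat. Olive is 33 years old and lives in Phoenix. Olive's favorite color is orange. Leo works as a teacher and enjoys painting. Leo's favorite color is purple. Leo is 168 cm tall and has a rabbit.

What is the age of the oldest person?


Oldest: Leo at 45

45


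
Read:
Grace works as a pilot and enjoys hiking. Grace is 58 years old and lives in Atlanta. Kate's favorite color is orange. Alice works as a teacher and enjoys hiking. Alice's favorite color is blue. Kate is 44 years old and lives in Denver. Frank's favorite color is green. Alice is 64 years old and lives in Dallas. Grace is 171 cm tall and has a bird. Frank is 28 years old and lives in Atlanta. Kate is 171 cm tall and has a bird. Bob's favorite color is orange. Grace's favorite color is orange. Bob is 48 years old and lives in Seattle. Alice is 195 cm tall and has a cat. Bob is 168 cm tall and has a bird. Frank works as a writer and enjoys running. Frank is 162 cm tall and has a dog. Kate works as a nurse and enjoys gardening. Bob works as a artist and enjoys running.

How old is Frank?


Frank is 28 years old

28


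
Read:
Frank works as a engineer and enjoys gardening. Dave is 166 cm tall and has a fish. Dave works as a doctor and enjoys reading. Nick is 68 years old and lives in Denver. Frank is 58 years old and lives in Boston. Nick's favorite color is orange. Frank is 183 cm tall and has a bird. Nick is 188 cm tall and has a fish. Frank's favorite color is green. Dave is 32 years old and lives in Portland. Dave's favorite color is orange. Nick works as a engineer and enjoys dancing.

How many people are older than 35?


Filter: 2

2


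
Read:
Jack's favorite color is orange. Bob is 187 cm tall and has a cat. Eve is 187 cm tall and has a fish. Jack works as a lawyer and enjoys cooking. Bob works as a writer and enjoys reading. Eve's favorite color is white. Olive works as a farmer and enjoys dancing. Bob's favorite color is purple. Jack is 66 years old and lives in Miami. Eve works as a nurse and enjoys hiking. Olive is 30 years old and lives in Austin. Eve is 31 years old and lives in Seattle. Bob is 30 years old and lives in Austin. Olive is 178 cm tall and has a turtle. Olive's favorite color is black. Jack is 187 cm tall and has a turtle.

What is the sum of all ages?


31+30+66+30 = 157

157


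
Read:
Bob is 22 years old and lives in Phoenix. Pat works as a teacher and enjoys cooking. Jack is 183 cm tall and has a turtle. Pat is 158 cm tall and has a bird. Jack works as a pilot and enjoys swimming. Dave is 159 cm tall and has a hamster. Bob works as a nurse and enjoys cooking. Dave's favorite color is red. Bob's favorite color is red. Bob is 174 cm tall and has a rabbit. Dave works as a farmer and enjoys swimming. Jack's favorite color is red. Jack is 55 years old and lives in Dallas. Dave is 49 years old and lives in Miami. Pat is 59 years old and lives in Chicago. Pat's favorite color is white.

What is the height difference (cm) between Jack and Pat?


|183 - 158| = 25

25


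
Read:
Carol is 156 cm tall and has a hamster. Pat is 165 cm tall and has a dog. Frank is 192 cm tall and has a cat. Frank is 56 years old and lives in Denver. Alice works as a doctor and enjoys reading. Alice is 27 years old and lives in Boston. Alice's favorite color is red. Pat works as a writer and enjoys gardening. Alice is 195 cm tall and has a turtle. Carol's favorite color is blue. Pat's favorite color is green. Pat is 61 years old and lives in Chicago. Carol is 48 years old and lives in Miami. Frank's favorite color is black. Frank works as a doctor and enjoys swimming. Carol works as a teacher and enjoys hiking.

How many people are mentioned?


People: Alice, Frank, Carol, Pat. Count = 4

4


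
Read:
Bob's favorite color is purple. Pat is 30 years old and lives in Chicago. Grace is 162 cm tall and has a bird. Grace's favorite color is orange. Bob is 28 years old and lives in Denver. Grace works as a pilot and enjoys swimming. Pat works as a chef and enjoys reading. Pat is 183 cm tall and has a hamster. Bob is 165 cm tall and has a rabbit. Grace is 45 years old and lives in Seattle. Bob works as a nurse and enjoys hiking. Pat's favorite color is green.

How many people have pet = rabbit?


Count: 1

1


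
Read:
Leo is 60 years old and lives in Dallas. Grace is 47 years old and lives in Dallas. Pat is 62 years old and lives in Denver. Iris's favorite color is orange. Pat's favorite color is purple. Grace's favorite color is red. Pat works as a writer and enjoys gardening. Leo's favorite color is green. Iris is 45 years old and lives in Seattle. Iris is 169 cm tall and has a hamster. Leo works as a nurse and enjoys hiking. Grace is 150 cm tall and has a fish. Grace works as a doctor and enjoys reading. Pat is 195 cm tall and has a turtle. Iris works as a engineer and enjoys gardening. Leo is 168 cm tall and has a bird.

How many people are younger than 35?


Filter: 0

0


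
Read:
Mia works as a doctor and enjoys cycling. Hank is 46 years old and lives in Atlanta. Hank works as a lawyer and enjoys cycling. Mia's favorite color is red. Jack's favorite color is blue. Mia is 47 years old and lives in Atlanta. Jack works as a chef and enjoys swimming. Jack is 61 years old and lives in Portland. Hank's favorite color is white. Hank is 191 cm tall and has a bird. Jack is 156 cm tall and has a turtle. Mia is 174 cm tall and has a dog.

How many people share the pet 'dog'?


Count: 1

1


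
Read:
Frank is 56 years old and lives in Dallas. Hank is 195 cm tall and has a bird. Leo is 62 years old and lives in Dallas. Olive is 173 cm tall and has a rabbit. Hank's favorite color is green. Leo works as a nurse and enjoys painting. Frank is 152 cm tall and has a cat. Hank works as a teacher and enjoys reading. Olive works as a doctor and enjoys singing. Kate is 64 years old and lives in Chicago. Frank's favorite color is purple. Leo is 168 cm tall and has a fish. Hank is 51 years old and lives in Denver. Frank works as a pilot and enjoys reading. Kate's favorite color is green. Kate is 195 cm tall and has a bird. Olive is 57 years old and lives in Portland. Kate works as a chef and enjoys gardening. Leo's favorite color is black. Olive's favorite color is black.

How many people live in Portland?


Count in Portland: 1

1


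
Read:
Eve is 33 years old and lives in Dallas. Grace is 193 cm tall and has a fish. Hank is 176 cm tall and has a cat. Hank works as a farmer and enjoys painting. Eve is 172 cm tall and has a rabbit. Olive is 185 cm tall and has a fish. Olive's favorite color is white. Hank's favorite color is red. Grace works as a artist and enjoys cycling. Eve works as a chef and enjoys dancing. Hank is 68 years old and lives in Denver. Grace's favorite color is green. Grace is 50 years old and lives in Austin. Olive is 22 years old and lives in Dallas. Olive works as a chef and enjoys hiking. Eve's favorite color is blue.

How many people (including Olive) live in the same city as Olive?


Olive lives in Dallas. Count = 2

2


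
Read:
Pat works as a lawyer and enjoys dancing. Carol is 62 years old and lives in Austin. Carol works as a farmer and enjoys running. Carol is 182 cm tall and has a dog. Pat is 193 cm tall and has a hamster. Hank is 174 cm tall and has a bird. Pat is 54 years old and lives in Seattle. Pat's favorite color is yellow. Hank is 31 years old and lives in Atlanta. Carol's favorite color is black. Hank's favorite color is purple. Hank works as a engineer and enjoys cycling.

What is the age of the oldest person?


Oldest: Carol at 62

62


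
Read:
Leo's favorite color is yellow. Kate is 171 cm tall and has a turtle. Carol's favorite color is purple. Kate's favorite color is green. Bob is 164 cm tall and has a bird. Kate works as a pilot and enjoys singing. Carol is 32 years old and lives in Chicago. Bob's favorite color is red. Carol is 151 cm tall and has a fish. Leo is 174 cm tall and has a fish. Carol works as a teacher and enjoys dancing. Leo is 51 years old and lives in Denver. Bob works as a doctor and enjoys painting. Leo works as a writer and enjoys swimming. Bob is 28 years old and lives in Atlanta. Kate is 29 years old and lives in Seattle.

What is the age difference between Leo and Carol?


|51 - 32| = 19

19


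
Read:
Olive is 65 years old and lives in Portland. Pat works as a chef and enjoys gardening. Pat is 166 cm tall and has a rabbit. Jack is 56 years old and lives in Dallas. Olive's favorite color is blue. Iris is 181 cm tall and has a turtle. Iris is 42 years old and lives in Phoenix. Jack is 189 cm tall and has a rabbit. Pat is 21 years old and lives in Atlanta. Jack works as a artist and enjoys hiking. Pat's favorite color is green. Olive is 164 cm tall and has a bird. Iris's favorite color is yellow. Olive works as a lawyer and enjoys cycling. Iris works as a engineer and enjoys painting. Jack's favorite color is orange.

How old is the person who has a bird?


Person with bird is Olive, age 65

65


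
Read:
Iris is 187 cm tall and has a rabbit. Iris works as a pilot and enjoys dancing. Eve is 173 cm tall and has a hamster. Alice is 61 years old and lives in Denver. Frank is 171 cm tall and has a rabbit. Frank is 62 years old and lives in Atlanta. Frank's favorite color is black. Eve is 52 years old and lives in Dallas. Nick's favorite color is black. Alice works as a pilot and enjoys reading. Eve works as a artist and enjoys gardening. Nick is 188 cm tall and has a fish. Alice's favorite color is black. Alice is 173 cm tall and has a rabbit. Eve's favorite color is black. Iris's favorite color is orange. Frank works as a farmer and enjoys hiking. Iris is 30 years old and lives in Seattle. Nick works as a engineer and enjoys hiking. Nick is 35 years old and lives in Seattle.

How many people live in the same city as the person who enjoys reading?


Person with hobby reading is Alice, city Denver. Count = 1

1


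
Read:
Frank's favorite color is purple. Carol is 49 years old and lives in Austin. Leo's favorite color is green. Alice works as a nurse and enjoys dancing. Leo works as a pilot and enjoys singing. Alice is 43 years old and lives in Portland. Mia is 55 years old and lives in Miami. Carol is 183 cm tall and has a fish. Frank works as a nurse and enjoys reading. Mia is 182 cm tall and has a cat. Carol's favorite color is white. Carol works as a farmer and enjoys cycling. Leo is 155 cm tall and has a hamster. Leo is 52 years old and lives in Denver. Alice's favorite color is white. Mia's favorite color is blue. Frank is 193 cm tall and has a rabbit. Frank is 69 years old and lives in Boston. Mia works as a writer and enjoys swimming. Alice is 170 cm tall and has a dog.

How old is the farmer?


The farmer is Carol, age 49

49


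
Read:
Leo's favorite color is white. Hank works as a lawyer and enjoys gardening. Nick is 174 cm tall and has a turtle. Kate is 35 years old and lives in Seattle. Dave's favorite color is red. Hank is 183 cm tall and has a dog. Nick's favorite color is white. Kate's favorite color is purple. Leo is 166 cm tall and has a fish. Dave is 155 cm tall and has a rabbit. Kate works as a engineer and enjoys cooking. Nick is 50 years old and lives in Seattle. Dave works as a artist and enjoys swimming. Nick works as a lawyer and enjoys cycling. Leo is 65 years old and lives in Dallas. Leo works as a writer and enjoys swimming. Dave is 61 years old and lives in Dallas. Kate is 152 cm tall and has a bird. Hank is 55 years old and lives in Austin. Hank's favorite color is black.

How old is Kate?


Kate is 35 years old

35


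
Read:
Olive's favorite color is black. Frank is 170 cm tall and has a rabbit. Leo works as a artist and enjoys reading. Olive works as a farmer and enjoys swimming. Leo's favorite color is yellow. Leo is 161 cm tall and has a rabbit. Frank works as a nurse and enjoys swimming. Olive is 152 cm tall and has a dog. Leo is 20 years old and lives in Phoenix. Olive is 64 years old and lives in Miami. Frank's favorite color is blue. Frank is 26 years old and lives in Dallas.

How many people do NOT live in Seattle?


Not in Seattle: 3

3


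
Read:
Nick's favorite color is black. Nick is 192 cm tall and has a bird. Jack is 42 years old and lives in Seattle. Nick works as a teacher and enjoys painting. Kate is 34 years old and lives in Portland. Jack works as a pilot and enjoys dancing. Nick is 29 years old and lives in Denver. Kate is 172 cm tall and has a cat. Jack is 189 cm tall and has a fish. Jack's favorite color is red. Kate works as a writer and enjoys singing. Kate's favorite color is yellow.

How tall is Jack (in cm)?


Jack is 189 cm tall

189


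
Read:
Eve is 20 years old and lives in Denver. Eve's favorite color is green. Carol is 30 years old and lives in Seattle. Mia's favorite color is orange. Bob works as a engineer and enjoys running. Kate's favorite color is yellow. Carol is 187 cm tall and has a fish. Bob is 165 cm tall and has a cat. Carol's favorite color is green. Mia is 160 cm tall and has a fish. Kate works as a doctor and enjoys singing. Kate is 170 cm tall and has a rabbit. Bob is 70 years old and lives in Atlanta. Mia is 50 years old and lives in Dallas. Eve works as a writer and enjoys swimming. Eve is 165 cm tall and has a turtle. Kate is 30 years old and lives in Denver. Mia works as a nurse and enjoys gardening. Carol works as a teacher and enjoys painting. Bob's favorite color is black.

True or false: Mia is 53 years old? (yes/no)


Mia is actually 50. no

no


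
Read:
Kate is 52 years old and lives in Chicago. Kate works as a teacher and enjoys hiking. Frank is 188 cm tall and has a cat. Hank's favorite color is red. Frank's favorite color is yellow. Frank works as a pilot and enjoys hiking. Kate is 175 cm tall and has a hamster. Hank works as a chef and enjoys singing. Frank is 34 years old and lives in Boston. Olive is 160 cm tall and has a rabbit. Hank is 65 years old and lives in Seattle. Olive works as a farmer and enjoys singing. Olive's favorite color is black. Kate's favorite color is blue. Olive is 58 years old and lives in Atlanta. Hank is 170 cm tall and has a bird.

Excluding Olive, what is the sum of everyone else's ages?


Sum (excluding Olive): 151

151


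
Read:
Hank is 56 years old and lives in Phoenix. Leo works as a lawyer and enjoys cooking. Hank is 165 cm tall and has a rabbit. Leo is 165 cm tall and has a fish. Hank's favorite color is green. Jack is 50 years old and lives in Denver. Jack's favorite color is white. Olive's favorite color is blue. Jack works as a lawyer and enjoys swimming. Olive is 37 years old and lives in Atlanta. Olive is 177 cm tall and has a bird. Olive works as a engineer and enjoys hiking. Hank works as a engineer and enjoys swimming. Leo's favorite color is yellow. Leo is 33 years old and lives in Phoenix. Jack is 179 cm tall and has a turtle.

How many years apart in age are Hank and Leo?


56 vs 33, diff = 23

23


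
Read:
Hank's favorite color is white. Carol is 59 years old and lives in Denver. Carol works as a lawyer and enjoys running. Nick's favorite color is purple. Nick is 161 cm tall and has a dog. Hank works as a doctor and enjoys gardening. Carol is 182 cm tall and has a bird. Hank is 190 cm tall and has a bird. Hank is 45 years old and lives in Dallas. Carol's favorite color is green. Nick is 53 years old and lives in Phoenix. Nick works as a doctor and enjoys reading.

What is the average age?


Sum=157, n=3, avg=52.33

52.33


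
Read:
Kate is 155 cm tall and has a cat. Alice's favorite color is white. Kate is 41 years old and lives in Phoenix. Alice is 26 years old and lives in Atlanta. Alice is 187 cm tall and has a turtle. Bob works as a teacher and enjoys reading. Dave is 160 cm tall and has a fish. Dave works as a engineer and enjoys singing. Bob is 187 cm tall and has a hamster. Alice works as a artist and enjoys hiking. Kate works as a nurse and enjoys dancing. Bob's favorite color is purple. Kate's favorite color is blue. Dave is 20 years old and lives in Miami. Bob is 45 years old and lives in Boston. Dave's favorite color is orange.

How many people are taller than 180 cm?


Taller than 180: 2

2


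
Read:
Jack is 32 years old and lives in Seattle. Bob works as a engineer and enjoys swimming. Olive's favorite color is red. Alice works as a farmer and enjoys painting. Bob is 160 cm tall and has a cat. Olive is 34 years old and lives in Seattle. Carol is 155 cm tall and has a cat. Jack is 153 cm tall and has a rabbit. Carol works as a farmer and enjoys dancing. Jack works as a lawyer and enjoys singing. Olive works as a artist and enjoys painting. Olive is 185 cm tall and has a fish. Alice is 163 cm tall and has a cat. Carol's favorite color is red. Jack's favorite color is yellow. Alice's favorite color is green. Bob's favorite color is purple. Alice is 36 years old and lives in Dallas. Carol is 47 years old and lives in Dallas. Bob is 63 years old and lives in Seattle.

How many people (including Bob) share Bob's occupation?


Bob is a engineer. Count = 1

1


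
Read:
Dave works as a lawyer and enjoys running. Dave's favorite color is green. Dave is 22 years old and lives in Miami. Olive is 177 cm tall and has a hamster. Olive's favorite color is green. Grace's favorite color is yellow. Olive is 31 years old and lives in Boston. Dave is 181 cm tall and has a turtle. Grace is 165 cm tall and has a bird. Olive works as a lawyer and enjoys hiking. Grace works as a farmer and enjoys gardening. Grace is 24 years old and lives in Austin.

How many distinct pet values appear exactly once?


Unique pet values: 3

3


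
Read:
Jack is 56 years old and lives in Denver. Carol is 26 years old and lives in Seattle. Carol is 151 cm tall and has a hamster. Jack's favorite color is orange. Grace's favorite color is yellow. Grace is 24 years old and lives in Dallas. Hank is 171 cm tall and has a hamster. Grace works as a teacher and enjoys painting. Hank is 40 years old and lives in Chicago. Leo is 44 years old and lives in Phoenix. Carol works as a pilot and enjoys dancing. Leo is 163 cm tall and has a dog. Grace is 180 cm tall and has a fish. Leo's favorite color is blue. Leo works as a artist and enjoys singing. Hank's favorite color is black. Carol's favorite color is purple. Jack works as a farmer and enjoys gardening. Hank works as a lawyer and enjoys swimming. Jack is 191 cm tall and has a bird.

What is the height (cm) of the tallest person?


Tallest: Jack at 191 cm

191


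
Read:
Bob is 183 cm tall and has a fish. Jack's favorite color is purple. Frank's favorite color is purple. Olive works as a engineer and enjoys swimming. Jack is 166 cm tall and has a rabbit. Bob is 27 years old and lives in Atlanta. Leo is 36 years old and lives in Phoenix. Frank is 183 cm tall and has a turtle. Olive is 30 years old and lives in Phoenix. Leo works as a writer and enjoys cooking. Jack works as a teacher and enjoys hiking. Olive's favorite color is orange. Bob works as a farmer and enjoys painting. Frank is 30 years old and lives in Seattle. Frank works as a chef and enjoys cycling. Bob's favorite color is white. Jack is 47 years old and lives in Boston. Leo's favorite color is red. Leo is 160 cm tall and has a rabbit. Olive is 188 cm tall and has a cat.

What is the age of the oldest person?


Oldest: Jack at 47

47


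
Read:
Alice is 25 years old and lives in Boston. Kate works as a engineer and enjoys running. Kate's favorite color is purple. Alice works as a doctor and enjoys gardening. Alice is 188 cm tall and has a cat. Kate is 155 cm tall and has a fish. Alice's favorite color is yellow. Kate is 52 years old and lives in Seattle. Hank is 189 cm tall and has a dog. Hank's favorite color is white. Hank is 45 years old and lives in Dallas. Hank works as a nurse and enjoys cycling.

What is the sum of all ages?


52+25+45 = 122

122


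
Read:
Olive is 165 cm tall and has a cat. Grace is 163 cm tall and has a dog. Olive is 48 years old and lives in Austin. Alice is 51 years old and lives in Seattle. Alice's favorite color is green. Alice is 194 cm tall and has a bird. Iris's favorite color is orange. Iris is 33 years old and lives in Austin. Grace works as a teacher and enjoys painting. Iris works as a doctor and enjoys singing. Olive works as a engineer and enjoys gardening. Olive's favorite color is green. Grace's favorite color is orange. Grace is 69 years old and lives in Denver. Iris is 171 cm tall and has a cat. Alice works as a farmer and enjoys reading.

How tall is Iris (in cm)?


Iris is 171 cm tall

171


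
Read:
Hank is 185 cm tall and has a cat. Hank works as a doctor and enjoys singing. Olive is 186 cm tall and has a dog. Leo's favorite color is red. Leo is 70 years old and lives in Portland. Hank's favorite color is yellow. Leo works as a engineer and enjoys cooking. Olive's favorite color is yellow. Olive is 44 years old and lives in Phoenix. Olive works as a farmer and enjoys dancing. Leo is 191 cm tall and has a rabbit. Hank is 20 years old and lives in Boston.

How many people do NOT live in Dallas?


Not in Dallas: 3

3


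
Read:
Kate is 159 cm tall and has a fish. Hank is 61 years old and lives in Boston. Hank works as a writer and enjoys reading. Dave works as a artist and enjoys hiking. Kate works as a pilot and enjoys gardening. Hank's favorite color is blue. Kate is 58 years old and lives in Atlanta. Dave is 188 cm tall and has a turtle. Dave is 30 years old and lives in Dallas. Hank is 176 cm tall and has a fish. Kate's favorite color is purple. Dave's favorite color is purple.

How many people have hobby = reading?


Count: 1

1


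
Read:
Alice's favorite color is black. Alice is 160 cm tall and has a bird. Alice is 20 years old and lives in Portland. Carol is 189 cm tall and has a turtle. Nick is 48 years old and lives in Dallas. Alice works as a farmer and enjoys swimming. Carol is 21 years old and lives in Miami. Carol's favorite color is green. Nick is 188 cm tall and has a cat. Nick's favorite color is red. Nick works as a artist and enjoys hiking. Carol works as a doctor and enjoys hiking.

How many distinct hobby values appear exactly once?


Unique hobby values: 1

1


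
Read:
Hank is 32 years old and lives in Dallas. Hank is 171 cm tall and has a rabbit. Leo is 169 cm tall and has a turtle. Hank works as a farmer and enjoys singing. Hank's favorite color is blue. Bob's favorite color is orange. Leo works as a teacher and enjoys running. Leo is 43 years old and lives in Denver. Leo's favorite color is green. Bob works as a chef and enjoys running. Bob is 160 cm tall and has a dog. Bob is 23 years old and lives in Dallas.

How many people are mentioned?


People: Bob, Hank, Leo. Count = 3

3


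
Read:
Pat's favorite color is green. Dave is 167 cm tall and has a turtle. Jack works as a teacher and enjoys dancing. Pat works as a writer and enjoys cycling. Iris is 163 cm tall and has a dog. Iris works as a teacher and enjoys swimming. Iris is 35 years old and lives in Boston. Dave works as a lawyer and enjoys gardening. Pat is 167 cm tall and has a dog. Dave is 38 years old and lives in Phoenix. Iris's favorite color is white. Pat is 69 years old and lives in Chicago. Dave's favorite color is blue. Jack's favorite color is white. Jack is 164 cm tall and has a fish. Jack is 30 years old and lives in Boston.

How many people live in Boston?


Count in Boston: 2

2


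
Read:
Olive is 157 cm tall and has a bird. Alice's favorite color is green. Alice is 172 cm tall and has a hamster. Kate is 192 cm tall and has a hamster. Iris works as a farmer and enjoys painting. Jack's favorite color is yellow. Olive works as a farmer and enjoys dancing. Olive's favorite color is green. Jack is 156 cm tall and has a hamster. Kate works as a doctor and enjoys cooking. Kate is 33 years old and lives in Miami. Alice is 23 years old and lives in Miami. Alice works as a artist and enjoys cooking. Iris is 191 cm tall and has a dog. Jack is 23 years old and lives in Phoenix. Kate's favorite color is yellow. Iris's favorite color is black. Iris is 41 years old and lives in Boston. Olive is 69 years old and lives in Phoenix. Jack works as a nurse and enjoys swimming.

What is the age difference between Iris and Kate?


|41 - 33| = 8

8


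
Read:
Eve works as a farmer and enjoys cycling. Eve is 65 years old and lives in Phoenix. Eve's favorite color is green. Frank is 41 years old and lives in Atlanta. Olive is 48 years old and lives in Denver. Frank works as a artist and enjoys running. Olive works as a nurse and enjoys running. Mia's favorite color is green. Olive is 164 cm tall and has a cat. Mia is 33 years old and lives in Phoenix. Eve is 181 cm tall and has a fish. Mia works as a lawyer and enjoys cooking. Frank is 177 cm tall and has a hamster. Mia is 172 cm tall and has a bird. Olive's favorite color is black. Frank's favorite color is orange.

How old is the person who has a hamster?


Person with hamster is Frank, age 41

41


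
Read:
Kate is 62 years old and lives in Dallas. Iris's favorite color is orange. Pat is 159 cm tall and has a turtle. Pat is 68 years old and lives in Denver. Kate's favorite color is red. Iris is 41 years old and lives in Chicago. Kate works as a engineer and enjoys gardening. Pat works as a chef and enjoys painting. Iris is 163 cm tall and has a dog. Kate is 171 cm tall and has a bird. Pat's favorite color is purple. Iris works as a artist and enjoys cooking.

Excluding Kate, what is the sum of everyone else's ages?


Sum (excluding Kate): 109

109


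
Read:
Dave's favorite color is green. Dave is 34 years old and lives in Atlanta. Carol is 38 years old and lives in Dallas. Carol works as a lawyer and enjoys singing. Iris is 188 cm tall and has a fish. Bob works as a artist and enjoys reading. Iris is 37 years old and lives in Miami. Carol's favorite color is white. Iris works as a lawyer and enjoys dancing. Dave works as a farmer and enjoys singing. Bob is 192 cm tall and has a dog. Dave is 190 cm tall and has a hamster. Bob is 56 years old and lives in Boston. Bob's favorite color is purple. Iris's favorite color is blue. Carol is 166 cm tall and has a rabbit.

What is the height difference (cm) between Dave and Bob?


|190 - 192| = 2

2


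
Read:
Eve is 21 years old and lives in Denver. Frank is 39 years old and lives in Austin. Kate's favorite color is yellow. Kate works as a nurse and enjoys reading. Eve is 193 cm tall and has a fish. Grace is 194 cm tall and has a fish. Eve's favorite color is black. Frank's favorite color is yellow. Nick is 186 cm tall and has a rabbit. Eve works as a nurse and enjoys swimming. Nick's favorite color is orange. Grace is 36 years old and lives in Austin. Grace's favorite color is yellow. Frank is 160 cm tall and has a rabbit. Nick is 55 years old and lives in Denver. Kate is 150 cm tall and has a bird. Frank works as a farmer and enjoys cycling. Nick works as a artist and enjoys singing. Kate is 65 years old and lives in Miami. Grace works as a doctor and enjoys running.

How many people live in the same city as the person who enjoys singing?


Person with hobby singing is Nick, city Denver. Count = 2

2


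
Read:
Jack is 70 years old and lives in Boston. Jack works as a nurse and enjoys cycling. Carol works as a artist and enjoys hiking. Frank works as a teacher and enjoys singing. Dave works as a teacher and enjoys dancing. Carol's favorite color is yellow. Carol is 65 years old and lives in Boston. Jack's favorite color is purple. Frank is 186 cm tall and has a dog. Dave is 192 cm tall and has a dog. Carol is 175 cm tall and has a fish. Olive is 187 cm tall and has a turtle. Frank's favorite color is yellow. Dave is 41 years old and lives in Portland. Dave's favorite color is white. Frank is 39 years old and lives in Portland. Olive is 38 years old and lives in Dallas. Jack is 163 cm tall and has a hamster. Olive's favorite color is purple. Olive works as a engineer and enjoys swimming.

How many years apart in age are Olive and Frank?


38 vs 39, diff = 1

1


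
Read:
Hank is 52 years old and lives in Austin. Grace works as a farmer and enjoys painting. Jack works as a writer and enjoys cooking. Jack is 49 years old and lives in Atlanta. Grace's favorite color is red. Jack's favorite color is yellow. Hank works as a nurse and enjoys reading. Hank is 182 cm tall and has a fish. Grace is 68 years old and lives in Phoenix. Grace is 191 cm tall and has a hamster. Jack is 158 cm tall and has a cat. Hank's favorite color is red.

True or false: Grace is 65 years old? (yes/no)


Grace is actually 68. no

no


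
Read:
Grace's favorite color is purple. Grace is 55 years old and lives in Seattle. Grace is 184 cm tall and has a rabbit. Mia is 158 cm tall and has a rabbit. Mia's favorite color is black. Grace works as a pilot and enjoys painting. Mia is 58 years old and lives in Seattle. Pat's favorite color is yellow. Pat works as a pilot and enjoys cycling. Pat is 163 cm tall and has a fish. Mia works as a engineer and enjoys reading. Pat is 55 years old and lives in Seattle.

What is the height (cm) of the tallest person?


Tallest: Grace at 184 cm

184


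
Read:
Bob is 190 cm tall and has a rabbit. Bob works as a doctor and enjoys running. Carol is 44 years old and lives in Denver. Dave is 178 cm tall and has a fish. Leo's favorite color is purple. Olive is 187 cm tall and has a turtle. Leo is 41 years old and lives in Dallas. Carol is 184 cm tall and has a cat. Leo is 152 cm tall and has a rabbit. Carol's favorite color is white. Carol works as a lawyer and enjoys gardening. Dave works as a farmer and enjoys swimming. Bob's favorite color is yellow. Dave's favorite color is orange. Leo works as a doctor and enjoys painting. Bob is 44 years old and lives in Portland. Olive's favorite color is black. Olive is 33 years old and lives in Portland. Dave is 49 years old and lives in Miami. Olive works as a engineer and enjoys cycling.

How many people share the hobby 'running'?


Count: 1

1


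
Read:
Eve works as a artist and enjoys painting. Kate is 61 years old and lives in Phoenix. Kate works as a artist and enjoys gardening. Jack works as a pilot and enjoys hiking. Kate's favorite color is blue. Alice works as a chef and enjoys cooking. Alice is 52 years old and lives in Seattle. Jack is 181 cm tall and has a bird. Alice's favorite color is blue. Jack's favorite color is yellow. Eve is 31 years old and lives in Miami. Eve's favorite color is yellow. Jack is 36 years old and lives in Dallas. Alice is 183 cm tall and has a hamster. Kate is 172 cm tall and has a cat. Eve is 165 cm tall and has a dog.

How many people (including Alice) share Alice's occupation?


Alice is a chef. Count = 1

1


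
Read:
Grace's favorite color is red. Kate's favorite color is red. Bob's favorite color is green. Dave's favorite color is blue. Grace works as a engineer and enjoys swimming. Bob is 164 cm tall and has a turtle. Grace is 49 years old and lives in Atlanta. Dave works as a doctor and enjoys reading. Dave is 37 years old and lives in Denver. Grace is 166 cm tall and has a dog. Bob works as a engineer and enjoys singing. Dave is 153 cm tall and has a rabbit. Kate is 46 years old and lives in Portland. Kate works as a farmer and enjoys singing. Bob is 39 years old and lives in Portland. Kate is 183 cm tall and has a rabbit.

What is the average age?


Sum=171, n=4, avg=42.75

42.75


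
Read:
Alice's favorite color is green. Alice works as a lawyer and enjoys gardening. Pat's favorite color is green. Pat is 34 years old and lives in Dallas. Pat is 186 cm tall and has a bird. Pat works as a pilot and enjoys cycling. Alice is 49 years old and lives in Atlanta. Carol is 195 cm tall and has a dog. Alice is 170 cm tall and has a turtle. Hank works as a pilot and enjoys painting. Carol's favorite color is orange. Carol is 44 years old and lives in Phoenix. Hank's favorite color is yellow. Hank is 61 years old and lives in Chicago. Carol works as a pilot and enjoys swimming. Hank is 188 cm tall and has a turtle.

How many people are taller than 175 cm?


Taller than 175: 3

3


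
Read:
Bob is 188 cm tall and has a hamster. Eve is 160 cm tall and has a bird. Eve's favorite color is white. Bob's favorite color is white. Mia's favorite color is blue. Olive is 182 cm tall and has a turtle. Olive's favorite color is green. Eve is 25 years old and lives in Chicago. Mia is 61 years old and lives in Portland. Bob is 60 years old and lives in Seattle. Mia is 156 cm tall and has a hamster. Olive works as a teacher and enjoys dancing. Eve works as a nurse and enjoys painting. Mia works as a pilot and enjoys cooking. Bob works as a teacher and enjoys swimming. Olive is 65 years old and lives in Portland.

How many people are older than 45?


Filter: 3

3


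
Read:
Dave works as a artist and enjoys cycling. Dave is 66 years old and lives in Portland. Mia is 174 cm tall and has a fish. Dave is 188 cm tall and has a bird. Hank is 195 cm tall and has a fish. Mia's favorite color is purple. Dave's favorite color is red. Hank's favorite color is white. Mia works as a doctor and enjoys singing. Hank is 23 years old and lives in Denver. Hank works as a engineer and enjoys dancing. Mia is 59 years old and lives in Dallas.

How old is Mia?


Mia is 59 years old

59


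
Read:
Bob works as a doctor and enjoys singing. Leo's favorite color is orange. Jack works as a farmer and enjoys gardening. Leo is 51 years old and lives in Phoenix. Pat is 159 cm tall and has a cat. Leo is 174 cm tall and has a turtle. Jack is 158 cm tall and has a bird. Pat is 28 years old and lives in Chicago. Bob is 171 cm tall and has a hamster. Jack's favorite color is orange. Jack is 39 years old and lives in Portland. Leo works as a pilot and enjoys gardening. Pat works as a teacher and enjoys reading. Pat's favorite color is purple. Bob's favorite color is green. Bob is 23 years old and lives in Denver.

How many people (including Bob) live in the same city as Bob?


Bob lives in Denver. Count = 1

1


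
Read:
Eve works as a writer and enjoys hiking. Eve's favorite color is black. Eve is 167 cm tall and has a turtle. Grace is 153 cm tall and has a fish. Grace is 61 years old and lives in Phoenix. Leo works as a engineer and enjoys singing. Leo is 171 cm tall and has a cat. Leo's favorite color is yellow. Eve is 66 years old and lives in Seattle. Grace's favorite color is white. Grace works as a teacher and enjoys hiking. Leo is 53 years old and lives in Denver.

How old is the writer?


The writer is Eve, age 66

66


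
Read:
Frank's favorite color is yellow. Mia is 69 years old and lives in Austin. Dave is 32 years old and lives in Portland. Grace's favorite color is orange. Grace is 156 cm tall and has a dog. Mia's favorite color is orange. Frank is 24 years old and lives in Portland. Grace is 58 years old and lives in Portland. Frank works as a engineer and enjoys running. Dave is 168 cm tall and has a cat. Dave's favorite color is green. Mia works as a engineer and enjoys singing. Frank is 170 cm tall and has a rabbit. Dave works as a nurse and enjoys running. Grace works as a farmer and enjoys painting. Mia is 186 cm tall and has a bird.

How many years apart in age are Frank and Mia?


24 vs 69, diff = 45

45


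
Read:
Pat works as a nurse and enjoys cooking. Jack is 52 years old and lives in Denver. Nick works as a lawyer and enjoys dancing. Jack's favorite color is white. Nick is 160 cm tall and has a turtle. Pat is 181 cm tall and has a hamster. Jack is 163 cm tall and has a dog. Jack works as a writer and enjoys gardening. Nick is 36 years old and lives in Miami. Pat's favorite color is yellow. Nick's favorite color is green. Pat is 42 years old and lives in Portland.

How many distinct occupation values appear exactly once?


Unique occupation values: 3

3


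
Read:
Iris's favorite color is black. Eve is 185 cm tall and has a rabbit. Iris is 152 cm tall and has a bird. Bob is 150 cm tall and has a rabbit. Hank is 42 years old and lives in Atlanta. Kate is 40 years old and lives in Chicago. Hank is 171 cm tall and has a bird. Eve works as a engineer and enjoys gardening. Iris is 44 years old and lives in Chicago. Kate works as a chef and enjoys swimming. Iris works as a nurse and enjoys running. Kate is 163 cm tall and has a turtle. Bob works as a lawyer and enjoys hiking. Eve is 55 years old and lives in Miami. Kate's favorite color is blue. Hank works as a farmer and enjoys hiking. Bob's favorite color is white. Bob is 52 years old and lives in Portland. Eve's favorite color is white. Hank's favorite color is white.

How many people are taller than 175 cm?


Taller than 175: 1

1


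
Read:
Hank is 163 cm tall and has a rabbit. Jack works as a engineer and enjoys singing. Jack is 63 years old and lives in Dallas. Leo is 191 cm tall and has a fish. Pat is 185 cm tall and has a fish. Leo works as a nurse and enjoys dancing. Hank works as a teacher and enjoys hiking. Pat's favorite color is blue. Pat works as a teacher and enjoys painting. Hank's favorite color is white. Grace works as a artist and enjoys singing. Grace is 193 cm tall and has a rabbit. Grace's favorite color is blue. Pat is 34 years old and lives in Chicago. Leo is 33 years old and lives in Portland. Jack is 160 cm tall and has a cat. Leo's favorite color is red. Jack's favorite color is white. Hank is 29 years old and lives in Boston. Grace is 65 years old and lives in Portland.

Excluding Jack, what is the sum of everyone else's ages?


Sum (excluding Jack): 161

161


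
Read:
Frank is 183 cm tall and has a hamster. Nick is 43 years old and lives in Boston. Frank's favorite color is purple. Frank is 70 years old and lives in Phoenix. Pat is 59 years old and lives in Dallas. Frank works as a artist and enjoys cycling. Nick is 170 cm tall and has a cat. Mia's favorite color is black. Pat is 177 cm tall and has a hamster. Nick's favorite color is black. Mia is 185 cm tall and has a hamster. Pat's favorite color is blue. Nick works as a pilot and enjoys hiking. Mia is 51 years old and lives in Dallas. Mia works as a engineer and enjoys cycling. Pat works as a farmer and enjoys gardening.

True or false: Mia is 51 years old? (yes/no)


Mia is actually 51. yes

yes


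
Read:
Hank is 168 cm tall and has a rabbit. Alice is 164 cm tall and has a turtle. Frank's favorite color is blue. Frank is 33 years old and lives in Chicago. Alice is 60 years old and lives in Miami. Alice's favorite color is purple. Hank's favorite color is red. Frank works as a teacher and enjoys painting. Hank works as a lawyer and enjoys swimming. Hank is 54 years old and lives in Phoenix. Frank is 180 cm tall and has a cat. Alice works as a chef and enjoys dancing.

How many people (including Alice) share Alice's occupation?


Alice is a chef. Count = 1

1


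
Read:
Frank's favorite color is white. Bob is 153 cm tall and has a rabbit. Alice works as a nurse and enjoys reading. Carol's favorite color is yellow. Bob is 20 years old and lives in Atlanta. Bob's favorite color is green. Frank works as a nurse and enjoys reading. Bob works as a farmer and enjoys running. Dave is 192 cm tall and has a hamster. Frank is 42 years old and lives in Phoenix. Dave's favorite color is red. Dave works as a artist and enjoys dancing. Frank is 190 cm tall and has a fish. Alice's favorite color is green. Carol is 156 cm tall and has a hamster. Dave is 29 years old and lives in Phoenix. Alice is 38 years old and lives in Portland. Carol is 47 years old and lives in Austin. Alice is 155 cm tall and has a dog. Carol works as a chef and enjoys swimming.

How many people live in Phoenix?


Count in Phoenix: 2

2
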